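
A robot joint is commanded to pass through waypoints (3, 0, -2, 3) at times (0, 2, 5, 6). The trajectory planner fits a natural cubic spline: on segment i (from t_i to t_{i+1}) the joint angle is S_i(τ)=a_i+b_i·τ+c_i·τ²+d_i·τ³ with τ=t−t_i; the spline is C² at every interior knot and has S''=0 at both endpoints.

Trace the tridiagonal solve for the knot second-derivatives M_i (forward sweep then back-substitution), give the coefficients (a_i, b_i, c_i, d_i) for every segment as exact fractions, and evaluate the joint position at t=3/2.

Δ: Δ0=-3/2, Δ1=-2/3, Δ2=5
row 1: diag=10, rhs=5; c'=3/10, d'=1/2
row 2: denom=8−3·3/10=71/10; d'=(34−3·1/2)/(71/10)=325/71
back: M2=325/71
back: M1=1/2−3/10·325/71=-62/71
M: M0=0, M1=-62/71, M2=325/71, M3=0
seg 0: a=3, c=M0/2=0, d=(M1−M0)/(6·2)=-31/426, b=Δ0−h0·(2M0+M1)/6=-515/426
seg 1: a=0, c=M1/2=-31/71, d=(M2−M1)/(6·3)=43/142, b=Δ1−h1·(2M1+M2)/6=-887/426
seg 2: a=-2, c=M2/2=325/142, d=(M3−M2)/(6·1)=-325/426, b=Δ2−h2·(2M2+M3)/6=740/213
t_q=3/2 → seg 0, τ=3/2; S=3+-515/426·τ+0·τ²+-31/426·τ³=1069/1136

  seg 0: a=3 b=-515/426 c=0 d=-31/426
  seg 1: a=0 b=-887/426 c=-31/71 d=43/142
  seg 2: a=-2 b=740/213 c=325/142 d=-325/426
S(3/2) = 1069/1136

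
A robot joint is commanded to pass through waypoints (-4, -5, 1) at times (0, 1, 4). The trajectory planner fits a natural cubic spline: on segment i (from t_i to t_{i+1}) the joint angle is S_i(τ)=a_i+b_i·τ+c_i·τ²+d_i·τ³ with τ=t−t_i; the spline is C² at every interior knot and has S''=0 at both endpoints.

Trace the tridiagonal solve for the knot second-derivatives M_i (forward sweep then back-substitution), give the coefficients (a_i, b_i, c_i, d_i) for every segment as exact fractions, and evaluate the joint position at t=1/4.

Δ: Δ0=-1, Δ1=2
row 1: diag=8, rhs=18; c'=3/8, d'=9/4
back: M1=9/4
M: M0=0, M1=9/4, M2=0
seg 0: a=-4, c=M0/2=0, d=(M1−M0)/(6·1)=3/8, b=Δ0−h0·(2M0+M1)/6=-11/8
seg 1: a=-5, c=M1/2=9/8, d=(M2−M1)/(6·3)=-1/8, b=Δ1−h1·(2M1+M2)/6=-1/4
t_q=1/4 → seg 0, τ=1/4; S=-4+-11/8·τ+0·τ²+3/8·τ³=-2221/512

  seg 0: a=-4 b=-11/8 c=0 d=3/8
  seg 1: a=-5 b=-1/4 c=9/8 d=-1/8
S(1/4) = -2221/512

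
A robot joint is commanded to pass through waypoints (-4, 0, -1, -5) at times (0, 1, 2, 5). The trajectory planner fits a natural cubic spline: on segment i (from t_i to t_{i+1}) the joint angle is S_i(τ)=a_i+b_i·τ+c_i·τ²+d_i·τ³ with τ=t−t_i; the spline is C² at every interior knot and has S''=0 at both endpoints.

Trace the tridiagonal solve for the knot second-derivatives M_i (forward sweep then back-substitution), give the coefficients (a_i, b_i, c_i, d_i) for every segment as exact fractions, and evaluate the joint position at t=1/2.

Δ: Δ0=4, Δ1=-1, Δ2=-4/3
row 1: diag=4, rhs=-30; c'=1/4, d'=-15/2
row 2: denom=8−1·1/4=31/4; d'=(-2−1·-15/2)/(31/4)=22/31
back: M2=22/31
back: M1=-15/2−1/4·22/31=-238/31
M: M0=0, M1=-238/31, M2=22/31, M3=0
seg 0: a=-4, c=M0/2=0, d=(M1−M0)/(6·1)=-119/93, b=Δ0−h0·(2M0+M1)/6=491/93
seg 1: a=0, c=M1/2=-119/31, d=(M2−M1)/(6·1)=130/93, b=Δ1−h1·(2M1+M2)/6=134/93
seg 2: a=-1, c=M2/2=11/31, d=(M3−M2)/(6·3)=-11/279, b=Δ2−h2·(2M2+M3)/6=-190/93
t_q=1/2 → seg 0, τ=1/2; S=-4+491/93·τ+0·τ²+-119/93·τ³=-377/248

  seg 0: a=-4 b=491/93 c=0 d=-119/93
  seg 1: a=0 b=134/93 c=-119/31 d=130/93
  seg 2: a=-1 b=-190/93 c=11/31 d=-11/279
S(1/2) = -377/248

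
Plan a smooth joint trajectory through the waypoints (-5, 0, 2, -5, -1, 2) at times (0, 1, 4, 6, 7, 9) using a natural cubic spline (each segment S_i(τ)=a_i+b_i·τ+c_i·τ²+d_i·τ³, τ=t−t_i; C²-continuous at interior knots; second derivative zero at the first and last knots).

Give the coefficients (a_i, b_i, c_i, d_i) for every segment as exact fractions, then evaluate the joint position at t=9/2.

Δ: Δ0=5, Δ1=2/3, Δ2=-7/2, Δ3=4, Δ4=3/2
row 1: diag=8, rhs=-26; c'=3/8, d'=-13/4
row 2: denom=10−3·3/8=71/8; d'=(-25−3·-13/4)/(71/8)=-122/71
row 3: denom=6−2·16/71=394/71; d'=(45−2·-122/71)/(394/71)=3439/394
row 4: denom=6−1·71/394=2293/394; d'=(-15−1·3439/394)/(2293/394)=-9349/2293
back: M4=-9349/2293
back: M3=3439/394−71/394·-9349/2293=21699/2293
back: M2=-122/71−16/71·21699/2293=-8830/2293
back: M1=-13/4−3/8·-8830/2293=-4141/2293
M: M0=0, M1=-4141/2293, M2=-8830/2293, M3=21699/2293, M4=-9349/2293, M5=0
seg 0: a=-5, c=M0/2=0, d=(M1−M0)/(6·1)=-4141/13758, b=Δ0−h0·(2M0+M1)/6=72931/13758
seg 1: a=0, c=M1/2=-4141/4586, d=(M2−M1)/(6·3)=-521/4586, b=Δ1−h1·(2M1+M2)/6=30254/6879
seg 2: a=2, c=M2/2=-4415/2293, d=(M3−M2)/(6·2)=30529/27516, b=Δ2−h2·(2M2+M3)/6=-56231/13758
seg 3: a=-5, c=M3/2=21699/4586, d=(M4−M3)/(6·1)=-15524/6879, b=Δ3−h3·(2M3+M4)/6=20983/13758
seg 4: a=-1, c=M4/2=-9349/4586, d=(M5−M4)/(6·2)=9349/27516, b=Δ4−h4·(2M4+M5)/6=58033/13758
t_q=9/2 → seg 2, τ=1/2; S=2+-56231/13758·τ+-4415/2293·τ²+30529/27516·τ³=-28341/73376

  seg 0: a=-5 b=72931/13758 c=0 d=-4141/13758
  seg 1: a=0 b=30254/6879 c=-4141/4586 d=-521/4586
  seg 2: a=2 b=-56231/13758 c=-4415/2293 d=30529/27516
  seg 3: a=-5 b=20983/13758 c=21699/4586 d=-15524/6879
  seg 4: a=-1 b=58033/13758 c=-9349/4586 d=9349/27516
S(9/2) = -28341/73376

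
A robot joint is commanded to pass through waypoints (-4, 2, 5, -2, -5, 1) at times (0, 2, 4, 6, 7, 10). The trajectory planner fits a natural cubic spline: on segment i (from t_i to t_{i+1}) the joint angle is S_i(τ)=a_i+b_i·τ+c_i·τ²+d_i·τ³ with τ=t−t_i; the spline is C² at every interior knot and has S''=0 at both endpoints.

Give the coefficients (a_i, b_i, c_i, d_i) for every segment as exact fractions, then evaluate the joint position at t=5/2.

  seg 0: a=-4 b=1948/641 c=0 d=-25/2564
  seg 1: a=2 b=1873/641 c=-75/1282 d=-1673/5128
  seg 2: a=5 b=-1573/1282 c=-5169/2564 d=2255/5128
  seg 3: a=-2 b=-2573/641 c=399/641 d=251/641
  seg 4: a=-5 b=-1022/641 c=1152/641 d=-128/641
S(5/2) = 139711/41024

Δ: Δ0=3, Δ1=3/2, Δ2=-7/2, Δ3=-3, Δ4=2
row 1: diag=8, rhs=-9; c'=1/4, d'=-9/8
row 2: denom=8−2·1/4=15/2; d'=(-30−2·-9/8)/(15/2)=-37/10
row 3: denom=6−2·4/15=82/15; d'=(3−2·-37/10)/(82/15)=78/41
row 4: denom=8−1·15/82=641/82; d'=(30−1·78/41)/(641/82)=2304/641
back: M4=2304/641
back: M3=78/41−15/82·2304/641=798/641
back: M2=-37/10−4/15·798/641=-5169/1282
back: M1=-9/8−1/4·-5169/1282=-75/641
M: M0=0, M1=-75/641, M2=-5169/1282, M3=798/641, M4=2304/641, M5=0
seg 0: a=-4, c=M0/2=0, d=(M1−M0)/(6·2)=-25/2564, b=Δ0−h0·(2M0+M1)/6=1948/641
seg 1: a=2, c=M1/2=-75/1282, d=(M2−M1)/(6·2)=-1673/5128, b=Δ1−h1·(2M1+M2)/6=1873/641
seg 2: a=5, c=M2/2=-5169/2564, d=(M3−M2)/(6·2)=2255/5128, b=Δ2−h2·(2M2+M3)/6=-1573/1282
seg 3: a=-2, c=M3/2=399/641, d=(M4−M3)/(6·1)=251/641, b=Δ3−h3·(2M3+M4)/6=-2573/641
seg 4: a=-5, c=M4/2=1152/641, d=(M5−M4)/(6·3)=-128/641, b=Δ4−h4·(2M4+M5)/6=-1022/641
t_q=5/2 → seg 1, τ=1/2; S=2+1873/641·τ+-75/1282·τ²+-1673/5128·τ³=139711/41024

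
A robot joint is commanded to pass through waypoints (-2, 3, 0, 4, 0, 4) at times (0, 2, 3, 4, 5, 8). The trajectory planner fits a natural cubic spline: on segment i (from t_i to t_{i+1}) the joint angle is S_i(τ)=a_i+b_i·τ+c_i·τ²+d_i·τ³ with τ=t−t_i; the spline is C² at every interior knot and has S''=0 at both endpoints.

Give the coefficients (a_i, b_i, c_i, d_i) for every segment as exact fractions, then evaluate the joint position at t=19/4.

  seg 0: a=-2 b=21067/3990 c=0 d=-2773/3990
  seg 1: a=3 b=-12209/3990 c=-2773/665 d=2411/570
  seg 2: a=0 b=2573/1995 c=11331/1330 d=-23179/3990
  seg 3: a=4 b=719/798 c=-5924/665 d=15989/3990
  seg 4: a=0 b=-9763/1995 c=4141/1330 d=-4141/11970
S(19/4) = 115373/85120

Δ: Δ0=5/2, Δ1=-3, Δ2=4, Δ3=-4, Δ4=4/3
row 1: diag=6, rhs=-33; c'=1/6, d'=-11/2
row 2: denom=4−1·1/6=23/6; d'=(42−1·-11/2)/(23/6)=285/23
row 3: denom=4−1·6/23=86/23; d'=(-48−1·285/23)/(86/23)=-1389/86
row 4: denom=8−1·23/86=665/86; d'=(32−1·-1389/86)/(665/86)=4141/665
back: M4=4141/665
back: M3=-1389/86−23/86·4141/665=-11848/665
back: M2=285/23−6/23·-11848/665=11331/665
back: M1=-11/2−1/6·11331/665=-5546/665
M: M0=0, M1=-5546/665, M2=11331/665, M3=-11848/665, M4=4141/665, M5=0
seg 0: a=-2, c=M0/2=0, d=(M1−M0)/(6·2)=-2773/3990, b=Δ0−h0·(2M0+M1)/6=21067/3990
seg 1: a=3, c=M1/2=-2773/665, d=(M2−M1)/(6·1)=2411/570, b=Δ1−h1·(2M1+M2)/6=-12209/3990
seg 2: a=0, c=M2/2=11331/1330, d=(M3−M2)/(6·1)=-23179/3990, b=Δ2−h2·(2M2+M3)/6=2573/1995
seg 3: a=4, c=M3/2=-5924/665, d=(M4−M3)/(6·1)=15989/3990, b=Δ3−h3·(2M3+M4)/6=719/798
seg 4: a=0, c=M4/2=4141/1330, d=(M5−M4)/(6·3)=-4141/11970, b=Δ4−h4·(2M4+M5)/6=-9763/1995
t_q=19/4 → seg 3, τ=3/4; S=4+719/798·τ+-5924/665·τ²+15989/3990·τ³=115373/85120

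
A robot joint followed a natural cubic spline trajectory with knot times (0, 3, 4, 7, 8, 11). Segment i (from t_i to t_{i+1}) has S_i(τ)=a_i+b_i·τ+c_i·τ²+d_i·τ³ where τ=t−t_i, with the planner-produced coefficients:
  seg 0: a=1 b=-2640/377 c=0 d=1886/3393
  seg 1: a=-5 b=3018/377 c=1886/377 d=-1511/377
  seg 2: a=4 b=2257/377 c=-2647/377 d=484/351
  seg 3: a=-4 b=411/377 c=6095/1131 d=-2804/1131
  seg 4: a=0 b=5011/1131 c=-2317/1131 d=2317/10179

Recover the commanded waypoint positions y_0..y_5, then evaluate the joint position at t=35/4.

y_0=1 y_1=-5 y_2=4 y_3=-4 y_4=0 y_5=1
S(35/4) = 54689/24128

y_0 = S_0(0) = a_0 = 1
y_1 = S_1(0) = a_1 = -5
y_2 = S_2(0) = a_2 = 4
y_3 = S_3(0) = a_3 = -4
y_4 = S_4(0) = a_4 = 0
y_5 = S_4(3) = 1
t_q=35/4 is in segment 4 (τ=3/4); S_4(τ)=54689/24128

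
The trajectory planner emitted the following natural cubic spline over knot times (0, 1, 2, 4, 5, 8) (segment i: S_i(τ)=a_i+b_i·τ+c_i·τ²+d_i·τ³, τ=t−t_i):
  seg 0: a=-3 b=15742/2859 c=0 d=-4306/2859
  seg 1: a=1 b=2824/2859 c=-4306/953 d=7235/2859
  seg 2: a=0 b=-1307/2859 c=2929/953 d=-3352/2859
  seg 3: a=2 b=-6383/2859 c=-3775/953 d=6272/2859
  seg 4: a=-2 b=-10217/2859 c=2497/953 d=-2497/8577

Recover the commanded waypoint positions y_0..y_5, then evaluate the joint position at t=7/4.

y_0=-3 y_1=1 y_2=0 y_3=2 y_4=-2 y_5=3
S(7/4) = 16275/60992

y_0 = S_0(0) = a_0 = -3
y_1 = S_1(0) = a_1 = 1
y_2 = S_2(0) = a_2 = 0
y_3 = S_3(0) = a_3 = 2
y_4 = S_4(0) = a_4 = -2
y_5 = S_4(3) = 3
t_q=7/4 is in segment 1 (τ=3/4); S_1(τ)=16275/60992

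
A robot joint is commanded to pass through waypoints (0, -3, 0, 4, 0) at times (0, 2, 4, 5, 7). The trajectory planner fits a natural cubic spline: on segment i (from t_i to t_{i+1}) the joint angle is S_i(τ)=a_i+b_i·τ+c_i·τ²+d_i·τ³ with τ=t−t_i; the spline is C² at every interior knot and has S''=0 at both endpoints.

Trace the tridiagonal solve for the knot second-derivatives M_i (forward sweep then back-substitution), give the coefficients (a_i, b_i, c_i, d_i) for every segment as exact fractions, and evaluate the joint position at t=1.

Δ: Δ0=-3/2, Δ1=3/2, Δ2=4, Δ3=-2
row 1: diag=8, rhs=18; c'=1/4, d'=9/4
row 2: denom=6−2·1/4=11/2; d'=(15−2·9/4)/(11/2)=21/11
row 3: denom=6−1·2/11=64/11; d'=(-36−1·21/11)/(64/11)=-417/64
back: M3=-417/64
back: M2=21/11−2/11·-417/64=99/32
back: M1=9/4−1/4·99/32=189/128
M: M0=0, M1=189/128, M2=99/32, M3=-417/64, M4=0
seg 0: a=0, c=M0/2=0, d=(M1−M0)/(6·2)=63/512, b=Δ0−h0·(2M0+M1)/6=-255/128
seg 1: a=-3, c=M1/2=189/256, d=(M2−M1)/(6·2)=69/512, b=Δ1−h1·(2M1+M2)/6=-33/64
seg 2: a=0, c=M2/2=99/64, d=(M3−M2)/(6·1)=-205/128, b=Δ2−h2·(2M2+M3)/6=519/128
seg 3: a=4, c=M3/2=-417/128, d=(M4−M3)/(6·2)=139/256, b=Δ3−h3·(2M3+M4)/6=75/32
t_q=1 → seg 0, τ=1; S=0+-255/128·τ+0·τ²+63/512·τ³=-957/512

  seg 0: a=0 b=-255/128 c=0 d=63/512
  seg 1: a=-3 b=-33/64 c=189/256 d=69/512
  seg 2: a=0 b=519/128 c=99/64 d=-205/128
  seg 3: a=4 b=75/32 c=-417/128 d=139/256
S(1) = -957/512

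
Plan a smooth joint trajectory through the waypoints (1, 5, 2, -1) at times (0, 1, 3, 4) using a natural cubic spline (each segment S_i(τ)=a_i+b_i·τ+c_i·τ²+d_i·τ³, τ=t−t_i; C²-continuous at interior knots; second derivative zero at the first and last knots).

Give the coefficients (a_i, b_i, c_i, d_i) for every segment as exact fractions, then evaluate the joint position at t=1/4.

Δ: Δ0=4, Δ1=-3/2, Δ2=-3
row 1: diag=6, rhs=-33; c'=1/3, d'=-11/2
row 2: denom=6−2·1/3=16/3; d'=(-9−2·-11/2)/(16/3)=3/8
back: M2=3/8
back: M1=-11/2−1/3·3/8=-45/8
M: M0=0, M1=-45/8, M2=3/8, M3=0
seg 0: a=1, c=M0/2=0, d=(M1−M0)/(6·1)=-15/16, b=Δ0−h0·(2M0+M1)/6=79/16
seg 1: a=5, c=M1/2=-45/16, d=(M2−M1)/(6·2)=1/2, b=Δ1−h1·(2M1+M2)/6=17/8
seg 2: a=2, c=M2/2=3/16, d=(M3−M2)/(6·1)=-1/16, b=Δ2−h2·(2M2+M3)/6=-25/8
t_q=1/4 → seg 0, τ=1/4; S=1+79/16·τ+0·τ²+-15/16·τ³=2273/1024

  seg 0: a=1 b=79/16 c=0 d=-15/16
  seg 1: a=5 b=17/8 c=-45/16 d=1/2
  seg 2: a=2 b=-25/8 c=3/16 d=-1/16
S(1/4) = 2273/1024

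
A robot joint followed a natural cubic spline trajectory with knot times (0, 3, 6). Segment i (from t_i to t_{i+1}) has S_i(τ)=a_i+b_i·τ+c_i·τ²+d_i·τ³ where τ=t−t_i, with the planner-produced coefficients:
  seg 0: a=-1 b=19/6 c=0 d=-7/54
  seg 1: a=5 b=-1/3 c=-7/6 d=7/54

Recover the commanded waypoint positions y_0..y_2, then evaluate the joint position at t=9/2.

y_0 = S_0(0) = a_0 = -1
y_1 = S_1(0) = a_1 = 5
y_2 = S_1(3) = -3
t_q=9/2 is in segment 1 (τ=3/2); S_1(τ)=37/16

y_0=-1 y_1=5 y_2=-3
S(9/2) = 37/16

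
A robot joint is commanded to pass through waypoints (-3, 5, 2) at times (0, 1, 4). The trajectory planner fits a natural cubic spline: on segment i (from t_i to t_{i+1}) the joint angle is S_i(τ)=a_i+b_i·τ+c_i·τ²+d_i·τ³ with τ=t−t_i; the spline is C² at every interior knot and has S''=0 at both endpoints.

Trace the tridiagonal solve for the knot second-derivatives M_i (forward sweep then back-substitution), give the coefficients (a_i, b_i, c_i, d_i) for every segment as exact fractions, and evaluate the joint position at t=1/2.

Δ: Δ0=8, Δ1=-1
row 1: diag=8, rhs=-54; c'=3/8, d'=-27/4
back: M1=-27/4
M: M0=0, M1=-27/4, M2=0
seg 0: a=-3, c=M0/2=0, d=(M1−M0)/(6·1)=-9/8, b=Δ0−h0·(2M0+M1)/6=73/8
seg 1: a=5, c=M1/2=-27/8, d=(M2−M1)/(6·3)=3/8, b=Δ1−h1·(2M1+M2)/6=23/4
t_q=1/2 → seg 0, τ=1/2; S=-3+73/8·τ+0·τ²+-9/8·τ³=91/64

  seg 0: a=-3 b=73/8 c=0 d=-9/8
  seg 1: a=5 b=23/4 c=-27/8 d=3/8
S(1/2) = 91/64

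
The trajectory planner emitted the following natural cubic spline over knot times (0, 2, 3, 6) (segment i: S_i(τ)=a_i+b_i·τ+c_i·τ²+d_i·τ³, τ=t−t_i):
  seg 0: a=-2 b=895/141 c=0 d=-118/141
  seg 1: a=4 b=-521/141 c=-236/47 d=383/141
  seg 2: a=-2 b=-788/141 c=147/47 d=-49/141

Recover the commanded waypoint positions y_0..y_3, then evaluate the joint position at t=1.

y_0 = S_0(0) = a_0 = -2
y_1 = S_1(0) = a_1 = 4
y_2 = S_2(0) = a_2 = -2
y_3 = S_2(3) = 0
t_q=1 is in segment 0 (τ=1); S_0(τ)=165/47

y_0=-2 y_1=4 y_2=-2 y_3=0
S(1) = 165/47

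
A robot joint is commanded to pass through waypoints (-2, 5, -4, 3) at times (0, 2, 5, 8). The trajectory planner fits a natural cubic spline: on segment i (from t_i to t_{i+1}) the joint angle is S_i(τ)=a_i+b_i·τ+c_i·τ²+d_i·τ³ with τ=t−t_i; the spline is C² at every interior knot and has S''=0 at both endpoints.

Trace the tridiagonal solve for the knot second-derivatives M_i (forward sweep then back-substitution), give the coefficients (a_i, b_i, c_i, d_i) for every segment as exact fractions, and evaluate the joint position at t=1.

Δ: Δ0=7/2, Δ1=-3, Δ2=7/3
row 1: diag=10, rhs=-39; c'=3/10, d'=-39/10
row 2: denom=12−3·3/10=111/10; d'=(32−3·-39/10)/(111/10)=437/111
back: M2=437/111
back: M1=-39/10−3/10·437/111=-188/37
M: M0=0, M1=-188/37, M2=437/111, M3=0
seg 0: a=-2, c=M0/2=0, d=(M1−M0)/(6·2)=-47/111, b=Δ0−h0·(2M0+M1)/6=1153/222
seg 1: a=5, c=M1/2=-94/37, d=(M2−M1)/(6·3)=1001/1998, b=Δ1−h1·(2M1+M2)/6=25/222
seg 2: a=-4, c=M2/2=437/222, d=(M3−M2)/(6·3)=-437/1998, b=Δ2−h2·(2M2+M3)/6=-178/111
t_q=1 → seg 0, τ=1; S=-2+1153/222·τ+0·τ²+-47/111·τ³=205/74

  seg 0: a=-2 b=1153/222 c=0 d=-47/111
  seg 1: a=5 b=25/222 c=-94/37 d=1001/1998
  seg 2: a=-4 b=-178/111 c=437/222 d=-437/1998
S(1) = 205/74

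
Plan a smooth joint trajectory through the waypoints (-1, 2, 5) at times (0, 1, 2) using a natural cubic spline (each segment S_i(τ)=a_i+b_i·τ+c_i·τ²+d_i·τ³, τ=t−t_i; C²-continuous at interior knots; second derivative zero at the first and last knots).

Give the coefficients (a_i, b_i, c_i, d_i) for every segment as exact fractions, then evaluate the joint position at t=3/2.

  seg 0: a=-1 b=3 c=0 d=0
  seg 1: a=2 b=3 c=0 d=0
S(3/2) = 7/2

Δ: Δ0=3, Δ1=3
row 1: diag=4, rhs=0; c'=1/4, d'=0
back: M1=0
M: M0=0, M1=0, M2=0
seg 0: a=-1, c=M0/2=0, d=(M1−M0)/(6·1)=0, b=Δ0−h0·(2M0+M1)/6=3
seg 1: a=2, c=M1/2=0, d=(M2−M1)/(6·1)=0, b=Δ1−h1·(2M1+M2)/6=3
t_q=3/2 → seg 1, τ=1/2; S=2+3·τ+0·τ²+0·τ³=7/2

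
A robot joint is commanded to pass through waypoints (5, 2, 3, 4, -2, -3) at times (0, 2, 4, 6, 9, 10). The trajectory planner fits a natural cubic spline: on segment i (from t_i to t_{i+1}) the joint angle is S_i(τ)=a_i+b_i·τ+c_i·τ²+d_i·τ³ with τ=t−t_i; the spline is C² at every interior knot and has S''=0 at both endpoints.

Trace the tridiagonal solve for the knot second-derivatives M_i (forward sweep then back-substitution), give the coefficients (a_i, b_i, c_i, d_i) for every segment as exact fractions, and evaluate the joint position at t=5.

  seg 0: a=5 b=-569/286 c=0 d=35/286
  seg 1: a=2 b=-149/286 c=105/143 d=-16/143
  seg 2: a=3 b=307/286 c=9/143 d=-25/143
  seg 3: a=4 b=-17/22 c=-141/143 d=5/26
  seg 4: a=-2 b=-214/143 c=213/286 d=-71/286
S(5) = 103/26

Δ: Δ0=-3/2, Δ1=1/2, Δ2=1/2, Δ3=-2, Δ4=-1
row 1: diag=8, rhs=12; c'=1/4, d'=3/2
row 2: denom=8−2·1/4=15/2; d'=(0−2·3/2)/(15/2)=-2/5
row 3: denom=10−2·4/15=142/15; d'=(-15−2·-2/5)/(142/15)=-3/2
row 4: denom=8−3·45/142=1001/142; d'=(6−3·-3/2)/(1001/142)=213/143
back: M4=213/143
back: M3=-3/2−45/142·213/143=-282/143
back: M2=-2/5−4/15·-282/143=18/143
back: M1=3/2−1/4·18/143=210/143
M: M0=0, M1=210/143, M2=18/143, M3=-282/143, M4=213/143, M5=0
seg 0: a=5, c=M0/2=0, d=(M1−M0)/(6·2)=35/286, b=Δ0−h0·(2M0+M1)/6=-569/286
seg 1: a=2, c=M1/2=105/143, d=(M2−M1)/(6·2)=-16/143, b=Δ1−h1·(2M1+M2)/6=-149/286
seg 2: a=3, c=M2/2=9/143, d=(M3−M2)/(6·2)=-25/143, b=Δ2−h2·(2M2+M3)/6=307/286
seg 3: a=4, c=M3/2=-141/143, d=(M4−M3)/(6·3)=5/26, b=Δ3−h3·(2M3+M4)/6=-17/22
seg 4: a=-2, c=M4/2=213/286, d=(M5−M4)/(6·1)=-71/286, b=Δ4−h4·(2M4+M5)/6=-214/143
t_q=5 → seg 2, τ=1; S=3+307/286·τ+9/143·τ²+-25/143·τ³=103/26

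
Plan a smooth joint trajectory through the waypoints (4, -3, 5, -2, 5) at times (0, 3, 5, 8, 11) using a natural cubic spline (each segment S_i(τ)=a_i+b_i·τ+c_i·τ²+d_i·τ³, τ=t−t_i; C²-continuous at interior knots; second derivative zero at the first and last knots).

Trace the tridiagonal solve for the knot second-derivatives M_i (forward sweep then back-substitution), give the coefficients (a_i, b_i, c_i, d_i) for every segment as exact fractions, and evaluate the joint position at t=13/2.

  seg 0: a=4 b=-1709/354 c=0 d=883/3186
  seg 1: a=-3 b=470/177 c=883/354 d=-215/236
  seg 2: a=5 b=301/177 c=-526/177 d=32/59
  seg 3: a=-2 b=-263/177 c=338/177 d=-338/1593
S(13/2) = 159/59

Δ: Δ0=-7/3, Δ1=4, Δ2=-7/3, Δ3=7/3
row 1: diag=10, rhs=38; c'=1/5, d'=19/5
row 2: denom=10−2·1/5=48/5; d'=(-38−2·19/5)/(48/5)=-19/4
row 3: denom=12−3·5/16=177/16; d'=(28−3·-19/4)/(177/16)=676/177
back: M3=676/177
back: M2=-19/4−5/16·676/177=-1052/177
back: M1=19/5−1/5·-1052/177=883/177
M: M0=0, M1=883/177, M2=-1052/177, M3=676/177, M4=0
seg 0: a=4, c=M0/2=0, d=(M1−M0)/(6·3)=883/3186, b=Δ0−h0·(2M0+M1)/6=-1709/354
seg 1: a=-3, c=M1/2=883/354, d=(M2−M1)/(6·2)=-215/236, b=Δ1−h1·(2M1+M2)/6=470/177
seg 2: a=5, c=M2/2=-526/177, d=(M3−M2)/(6·3)=32/59, b=Δ2−h2·(2M2+M3)/6=301/177
seg 3: a=-2, c=M3/2=338/177, d=(M4−M3)/(6·3)=-338/1593, b=Δ3−h3·(2M3+M4)/6=-263/177
t_q=13/2 → seg 2, τ=3/2; S=5+301/177·τ+-526/177·τ²+32/59·τ³=159/59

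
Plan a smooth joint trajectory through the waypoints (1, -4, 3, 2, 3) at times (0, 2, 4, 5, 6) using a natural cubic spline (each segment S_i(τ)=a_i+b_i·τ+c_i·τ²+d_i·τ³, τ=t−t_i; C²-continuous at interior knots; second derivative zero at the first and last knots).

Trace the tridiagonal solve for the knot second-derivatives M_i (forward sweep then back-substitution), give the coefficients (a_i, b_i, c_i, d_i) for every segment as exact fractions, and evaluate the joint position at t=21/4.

Δ: Δ0=-5/2, Δ1=7/2, Δ2=-1, Δ3=1
row 1: diag=8, rhs=36; c'=1/4, d'=9/2
row 2: denom=6−2·1/4=11/2; d'=(-27−2·9/2)/(11/2)=-72/11
row 3: denom=4−1·2/11=42/11; d'=(12−1·-72/11)/(42/11)=34/7
back: M3=34/7
back: M2=-72/11−2/11·34/7=-52/7
back: M1=9/2−1/4·-52/7=89/14
M: M0=0, M1=89/14, M2=-52/7, M3=34/7, M4=0
seg 0: a=1, c=M0/2=0, d=(M1−M0)/(6·2)=89/168, b=Δ0−h0·(2M0+M1)/6=-97/21
seg 1: a=-4, c=M1/2=89/28, d=(M2−M1)/(6·2)=-193/168, b=Δ1−h1·(2M1+M2)/6=73/42
seg 2: a=3, c=M2/2=-26/7, d=(M3−M2)/(6·1)=43/21, b=Δ2−h2·(2M2+M3)/6=2/3
seg 3: a=2, c=M3/2=17/7, d=(M4−M3)/(6·1)=-17/21, b=Δ3−h3·(2M3+M4)/6=-13/21
t_q=21/4 → seg 3, τ=1/4; S=2+-13/21·τ+17/7·τ²+-17/21·τ³=127/64

  seg 0: a=1 b=-97/21 c=0 d=89/168
  seg 1: a=-4 b=73/42 c=89/28 d=-193/168
  seg 2: a=3 b=2/3 c=-26/7 d=43/21
  seg 3: a=2 b=-13/21 c=17/7 d=-17/21
S(21/4) = 127/64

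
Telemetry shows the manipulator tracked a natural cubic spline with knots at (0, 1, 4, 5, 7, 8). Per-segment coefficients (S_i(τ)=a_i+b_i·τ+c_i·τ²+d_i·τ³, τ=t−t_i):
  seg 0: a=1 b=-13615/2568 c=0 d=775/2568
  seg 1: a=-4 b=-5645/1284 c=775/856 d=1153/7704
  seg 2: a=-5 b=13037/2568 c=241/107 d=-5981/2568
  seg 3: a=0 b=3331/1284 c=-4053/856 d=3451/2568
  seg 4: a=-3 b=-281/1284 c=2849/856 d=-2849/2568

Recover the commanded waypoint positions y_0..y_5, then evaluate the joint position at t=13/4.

y_0 = S_0(0) = a_0 = 1
y_1 = S_1(0) = a_1 = -4
y_2 = S_2(0) = a_2 = -5
y_3 = S_3(0) = a_3 = 0
y_4 = S_4(0) = a_4 = -3
y_5 = S_4(1) = -1
t_q=13/4 is in segment 1 (τ=9/4); S_1(τ)=-416563/54784

y_0=1 y_1=-4 y_2=-5 y_3=0 y_4=-3 y_5=-1
S(13/4) = -416563/54784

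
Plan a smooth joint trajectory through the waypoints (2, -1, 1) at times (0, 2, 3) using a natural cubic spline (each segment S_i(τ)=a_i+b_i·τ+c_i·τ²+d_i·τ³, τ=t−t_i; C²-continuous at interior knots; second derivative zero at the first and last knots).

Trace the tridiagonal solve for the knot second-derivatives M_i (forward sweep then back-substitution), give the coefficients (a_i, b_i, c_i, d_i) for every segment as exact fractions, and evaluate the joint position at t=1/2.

  seg 0: a=2 b=-8/3 c=0 d=7/24
  seg 1: a=-1 b=5/6 c=7/4 d=-7/12
S(1/2) = 45/64

Δ: Δ0=-3/2, Δ1=2
row 1: diag=6, rhs=21; c'=1/6, d'=7/2
back: M1=7/2
M: M0=0, M1=7/2, M2=0
seg 0: a=2, c=M0/2=0, d=(M1−M0)/(6·2)=7/24, b=Δ0−h0·(2M0+M1)/6=-8/3
seg 1: a=-1, c=M1/2=7/4, d=(M2−M1)/(6·1)=-7/12, b=Δ1−h1·(2M1+M2)/6=5/6
t_q=1/2 → seg 0, τ=1/2; S=2+-8/3·τ+0·τ²+7/24·τ³=45/64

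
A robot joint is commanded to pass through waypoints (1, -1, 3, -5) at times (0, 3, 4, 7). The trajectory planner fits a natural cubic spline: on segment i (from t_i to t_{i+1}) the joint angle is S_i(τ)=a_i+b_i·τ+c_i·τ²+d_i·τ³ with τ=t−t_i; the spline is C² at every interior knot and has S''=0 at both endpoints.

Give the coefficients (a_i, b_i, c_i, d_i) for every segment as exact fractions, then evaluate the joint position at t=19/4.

  seg 0: a=1 b=-58/21 c=0 d=44/189
  seg 1: a=-1 b=74/21 c=44/21 d=-34/21
  seg 2: a=3 b=20/7 c=-58/21 d=58/189
S(19/4) = 119/32

Δ: Δ0=-2/3, Δ1=4, Δ2=-8/3
row 1: diag=8, rhs=28; c'=1/8, d'=7/2
row 2: denom=8−1·1/8=63/8; d'=(-40−1·7/2)/(63/8)=-116/21
back: M2=-116/21
back: M1=7/2−1/8·-116/21=88/21
M: M0=0, M1=88/21, M2=-116/21, M3=0
seg 0: a=1, c=M0/2=0, d=(M1−M0)/(6·3)=44/189, b=Δ0−h0·(2M0+M1)/6=-58/21
seg 1: a=-1, c=M1/2=44/21, d=(M2−M1)/(6·1)=-34/21, b=Δ1−h1·(2M1+M2)/6=74/21
seg 2: a=3, c=M2/2=-58/21, d=(M3−M2)/(6·3)=58/189, b=Δ2−h2·(2M2+M3)/6=20/7
t_q=19/4 → seg 2, τ=3/4; S=3+20/7·τ+-58/21·τ²+58/189·τ³=119/32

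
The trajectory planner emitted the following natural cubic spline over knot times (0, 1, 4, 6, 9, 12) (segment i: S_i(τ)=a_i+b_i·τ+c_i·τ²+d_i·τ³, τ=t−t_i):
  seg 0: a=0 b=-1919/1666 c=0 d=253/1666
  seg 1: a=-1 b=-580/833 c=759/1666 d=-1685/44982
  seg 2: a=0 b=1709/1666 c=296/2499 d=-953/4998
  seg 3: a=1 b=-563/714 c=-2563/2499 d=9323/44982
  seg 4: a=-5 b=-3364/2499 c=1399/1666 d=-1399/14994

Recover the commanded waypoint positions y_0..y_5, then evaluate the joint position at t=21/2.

y_0 = S_0(0) = a_0 = 0
y_1 = S_1(0) = a_1 = -1
y_2 = S_2(0) = a_2 = 0
y_3 = S_3(0) = a_3 = 1
y_4 = S_4(0) = a_4 = -5
y_5 = S_4(3) = -4
t_q=21/2 is in segment 4 (τ=3/2); S_4(τ)=-72567/13328

y_0=0 y_1=-1 y_2=0 y_3=1 y_4=-5 y_5=-4
S(21/2) = -72567/13328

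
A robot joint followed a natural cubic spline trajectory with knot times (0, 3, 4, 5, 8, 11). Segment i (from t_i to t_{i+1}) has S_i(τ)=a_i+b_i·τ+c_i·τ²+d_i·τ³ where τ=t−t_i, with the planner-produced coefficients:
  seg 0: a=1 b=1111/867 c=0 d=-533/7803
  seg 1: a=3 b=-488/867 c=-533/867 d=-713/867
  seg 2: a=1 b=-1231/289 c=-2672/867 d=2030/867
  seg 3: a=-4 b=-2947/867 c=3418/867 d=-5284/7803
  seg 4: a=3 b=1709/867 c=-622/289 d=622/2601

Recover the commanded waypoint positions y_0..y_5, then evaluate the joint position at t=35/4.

y_0 = S_0(0) = a_0 = 1
y_1 = S_1(0) = a_1 = 3
y_2 = S_2(0) = a_2 = 1
y_3 = S_3(0) = a_3 = -4
y_4 = S_4(0) = a_4 = 3
y_5 = S_4(3) = -4
t_q=35/4 is in segment 4 (τ=3/4); S_4(τ)=31153/9248

y_0=1 y_1=3 y_2=1 y_3=-4 y_4=3 y_5=-4
S(35/4) = 31153/9248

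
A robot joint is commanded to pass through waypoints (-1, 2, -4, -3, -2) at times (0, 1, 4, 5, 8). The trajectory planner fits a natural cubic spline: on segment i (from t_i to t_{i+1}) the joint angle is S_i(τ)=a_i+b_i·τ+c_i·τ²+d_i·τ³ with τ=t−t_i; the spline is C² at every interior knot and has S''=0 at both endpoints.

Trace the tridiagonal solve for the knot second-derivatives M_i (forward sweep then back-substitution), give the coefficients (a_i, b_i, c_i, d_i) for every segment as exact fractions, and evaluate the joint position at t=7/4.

Δ: Δ0=3, Δ1=-2, Δ2=1, Δ3=1/3
row 1: diag=8, rhs=-30; c'=3/8, d'=-15/4
row 2: denom=8−3·3/8=55/8; d'=(18−3·-15/4)/(55/8)=234/55
row 3: denom=8−1·8/55=432/55; d'=(-4−1·234/55)/(432/55)=-227/216
back: M3=-227/216
back: M2=234/55−8/55·-227/216=119/27
back: M1=-15/4−3/8·119/27=-389/72
M: M0=0, M1=-389/72, M2=119/27, M3=-227/216, M4=0
seg 0: a=-1, c=M0/2=0, d=(M1−M0)/(6·1)=-389/432, b=Δ0−h0·(2M0+M1)/6=1685/432
seg 1: a=2, c=M1/2=-389/144, d=(M2−M1)/(6·3)=2119/3888, b=Δ1−h1·(2M1+M2)/6=259/216
seg 2: a=-4, c=M2/2=119/54, d=(M3−M2)/(6·1)=-131/144, b=Δ2−h2·(2M2+M3)/6=-127/432
seg 3: a=-3, c=M3/2=-227/432, d=(M4−M3)/(6·3)=227/3888, b=Δ3−h3·(2M3+M4)/6=299/216
t_q=7/4 → seg 1, τ=3/4; S=2+259/216·τ+-389/144·τ²+2119/3888·τ³=4945/3072

  seg 0: a=-1 b=1685/432 c=0 d=-389/432
  seg 1: a=2 b=259/216 c=-389/144 d=2119/3888
  seg 2: a=-4 b=-127/432 c=119/54 d=-131/144
  seg 3: a=-3 b=299/216 c=-227/432 d=227/3888
S(7/4) = 4945/3072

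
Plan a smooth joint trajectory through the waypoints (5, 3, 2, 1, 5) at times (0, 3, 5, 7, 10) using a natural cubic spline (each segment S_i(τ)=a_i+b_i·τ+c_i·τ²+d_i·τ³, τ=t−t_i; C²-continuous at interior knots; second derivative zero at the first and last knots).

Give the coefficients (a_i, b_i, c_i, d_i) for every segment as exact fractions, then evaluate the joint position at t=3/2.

Δ: Δ0=-2/3, Δ1=-1/2, Δ2=-1/2, Δ3=4/3
row 1: diag=10, rhs=1; c'=1/5, d'=1/10
row 2: denom=8−2·1/5=38/5; d'=(0−2·1/10)/(38/5)=-1/38
row 3: denom=10−2·5/19=180/19; d'=(11−2·-1/38)/(180/19)=7/6
back: M3=7/6
back: M2=-1/38−5/19·7/6=-1/3
back: M1=1/10−1/5·-1/3=1/6
M: M0=0, M1=1/6, M2=-1/3, M3=7/6, M4=0
seg 0: a=5, c=M0/2=0, d=(M1−M0)/(6·3)=1/108, b=Δ0−h0·(2M0+M1)/6=-3/4
seg 1: a=3, c=M1/2=1/12, d=(M2−M1)/(6·2)=-1/24, b=Δ1−h1·(2M1+M2)/6=-1/2
seg 2: a=2, c=M2/2=-1/6, d=(M3−M2)/(6·2)=1/8, b=Δ2−h2·(2M2+M3)/6=-2/3
seg 3: a=1, c=M3/2=7/12, d=(M4−M3)/(6·3)=-7/108, b=Δ3−h3·(2M3+M4)/6=1/6
t_q=3/2 → seg 0, τ=3/2; S=5+-3/4·τ+0·τ²+1/108·τ³=125/32

  seg 0: a=5 b=-3/4 c=0 d=1/108
  seg 1: a=3 b=-1/2 c=1/12 d=-1/24
  seg 2: a=2 b=-2/3 c=-1/6 d=1/8
  seg 3: a=1 b=1/6 c=7/12 d=-7/108
S(3/2) = 125/32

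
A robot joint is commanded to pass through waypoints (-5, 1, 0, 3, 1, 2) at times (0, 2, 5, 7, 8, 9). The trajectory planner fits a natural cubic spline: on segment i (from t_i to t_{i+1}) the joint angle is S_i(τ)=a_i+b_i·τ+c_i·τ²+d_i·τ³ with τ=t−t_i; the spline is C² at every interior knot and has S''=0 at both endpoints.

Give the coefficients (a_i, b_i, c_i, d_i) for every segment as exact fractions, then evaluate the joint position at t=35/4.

  seg 0: a=-5 b=23048/5799 c=0 d=-5651/23196
  seg 1: a=1 b=6095/5799 c=-5651/3866 d=1289/3866
  seg 2: a=0 b=14881/11598 c=2975/1933 d=-4148/5799
  seg 3: a=3 b=-13271/11598 c=-5321/1933 d=22001/11598
  seg 4: a=1 b=-5560/5799 c=11359/3866 d=-11359/11598
S(35/4) = 376197/247424

Δ: Δ0=3, Δ1=-1/3, Δ2=3/2, Δ3=-2, Δ4=1
row 1: diag=10, rhs=-20; c'=3/10, d'=-2
row 2: denom=10−3·3/10=91/10; d'=(11−3·-2)/(91/10)=170/91
row 3: denom=6−2·20/91=506/91; d'=(-21−2·170/91)/(506/91)=-2251/506
row 4: denom=4−1·91/506=1933/506; d'=(18−1·-2251/506)/(1933/506)=11359/1933
back: M4=11359/1933
back: M3=-2251/506−91/506·11359/1933=-10642/1933
back: M2=170/91−20/91·-10642/1933=5950/1933
back: M1=-2−3/10·5950/1933=-5651/1933
M: M0=0, M1=-5651/1933, M2=5950/1933, M3=-10642/1933, M4=11359/1933, M5=0
seg 0: a=-5, c=M0/2=0, d=(M1−M0)/(6·2)=-5651/23196, b=Δ0−h0·(2M0+M1)/6=23048/5799
seg 1: a=1, c=M1/2=-5651/3866, d=(M2−M1)/(6·3)=1289/3866, b=Δ1−h1·(2M1+M2)/6=6095/5799
seg 2: a=0, c=M2/2=2975/1933, d=(M3−M2)/(6·2)=-4148/5799, b=Δ2−h2·(2M2+M3)/6=14881/11598
seg 3: a=3, c=M3/2=-5321/1933, d=(M4−M3)/(6·1)=22001/11598, b=Δ3−h3·(2M3+M4)/6=-13271/11598
seg 4: a=1, c=M4/2=11359/3866, d=(M5−M4)/(6·1)=-11359/11598, b=Δ4−h4·(2M4+M5)/6=-5560/5799
t_q=35/4 → seg 4, τ=3/4; S=1+-5560/5799·τ+11359/3866·τ²+-11359/11598·τ³=376197/247424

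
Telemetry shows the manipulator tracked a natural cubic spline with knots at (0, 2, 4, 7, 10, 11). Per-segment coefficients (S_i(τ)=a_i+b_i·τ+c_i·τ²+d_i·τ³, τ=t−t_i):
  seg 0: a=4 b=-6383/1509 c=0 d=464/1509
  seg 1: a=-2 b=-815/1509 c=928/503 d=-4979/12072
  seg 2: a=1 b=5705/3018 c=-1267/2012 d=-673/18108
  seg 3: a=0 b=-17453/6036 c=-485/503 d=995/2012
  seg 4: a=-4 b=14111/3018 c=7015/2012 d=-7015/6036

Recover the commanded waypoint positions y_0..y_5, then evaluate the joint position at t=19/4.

y_0 = S_0(0) = a_0 = 4
y_1 = S_1(0) = a_1 = -2
y_2 = S_2(0) = a_2 = 1
y_3 = S_3(0) = a_3 = 0
y_4 = S_4(0) = a_4 = -4
y_5 = S_4(1) = 3
t_q=19/4 is in segment 2 (τ=3/4); S_2(τ)=263697/128768

y_0=4 y_1=-2 y_2=1 y_3=0 y_4=-4 y_5=3
S(19/4) = 263697/128768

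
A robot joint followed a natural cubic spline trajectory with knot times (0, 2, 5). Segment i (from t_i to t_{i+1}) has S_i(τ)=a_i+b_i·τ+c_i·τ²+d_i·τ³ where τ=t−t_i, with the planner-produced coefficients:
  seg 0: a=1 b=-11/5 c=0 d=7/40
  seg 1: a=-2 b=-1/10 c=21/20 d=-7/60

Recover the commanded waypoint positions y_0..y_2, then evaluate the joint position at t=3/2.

y_0 = S_0(0) = a_0 = 1
y_1 = S_1(0) = a_1 = -2
y_2 = S_1(3) = 4
t_q=3/2 is in segment 0 (τ=3/2); S_0(τ)=-547/320

y_0=1 y_1=-2 y_2=4
S(3/2) = -547/320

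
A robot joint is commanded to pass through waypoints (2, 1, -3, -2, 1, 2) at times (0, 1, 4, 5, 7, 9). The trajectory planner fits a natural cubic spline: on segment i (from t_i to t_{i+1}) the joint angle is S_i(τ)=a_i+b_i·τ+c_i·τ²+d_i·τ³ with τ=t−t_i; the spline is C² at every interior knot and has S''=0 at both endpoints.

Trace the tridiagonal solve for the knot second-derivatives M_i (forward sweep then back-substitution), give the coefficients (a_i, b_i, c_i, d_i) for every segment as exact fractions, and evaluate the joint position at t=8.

  seg 0: a=2 b=-2927/3534 c=0 d=-607/3534
  seg 1: a=1 b=-2374/1767 c=-607/1178 d=611/3534
  seg 2: a=-3 b=823/3534 c=613/589 d=-967/3534
  seg 3: a=-2 b=2639/1767 c=259/1178 d=-1531/14136
  seg 4: a=1 b=3793/3534 c=-1013/2356 d=1013/14136
S(8) = 8081/4712

Δ: Δ0=-1, Δ1=-4/3, Δ2=1, Δ3=3/2, Δ4=1/2
row 1: diag=8, rhs=-2; c'=3/8, d'=-1/4
row 2: denom=8−3·3/8=55/8; d'=(14−3·-1/4)/(55/8)=118/55
row 3: denom=6−1·8/55=322/55; d'=(3−1·118/55)/(322/55)=47/322
row 4: denom=8−2·55/161=1178/161; d'=(-6−2·47/322)/(1178/161)=-1013/1178
back: M4=-1013/1178
back: M3=47/322−55/161·-1013/1178=259/589
back: M2=118/55−8/55·259/589=1226/589
back: M1=-1/4−3/8·1226/589=-607/589
M: M0=0, M1=-607/589, M2=1226/589, M3=259/589, M4=-1013/1178, M5=0
seg 0: a=2, c=M0/2=0, d=(M1−M0)/(6·1)=-607/3534, b=Δ0−h0·(2M0+M1)/6=-2927/3534
seg 1: a=1, c=M1/2=-607/1178, d=(M2−M1)/(6·3)=611/3534, b=Δ1−h1·(2M1+M2)/6=-2374/1767
seg 2: a=-3, c=M2/2=613/589, d=(M3−M2)/(6·1)=-967/3534, b=Δ2−h2·(2M2+M3)/6=823/3534
seg 3: a=-2, c=M3/2=259/1178, d=(M4−M3)/(6·2)=-1531/14136, b=Δ3−h3·(2M3+M4)/6=2639/1767
seg 4: a=1, c=M4/2=-1013/2356, d=(M5−M4)/(6·2)=1013/14136, b=Δ4−h4·(2M4+M5)/6=3793/3534
t_q=8 → seg 4, τ=1; S=1+3793/3534·τ+-1013/2356·τ²+1013/14136·τ³=8081/4712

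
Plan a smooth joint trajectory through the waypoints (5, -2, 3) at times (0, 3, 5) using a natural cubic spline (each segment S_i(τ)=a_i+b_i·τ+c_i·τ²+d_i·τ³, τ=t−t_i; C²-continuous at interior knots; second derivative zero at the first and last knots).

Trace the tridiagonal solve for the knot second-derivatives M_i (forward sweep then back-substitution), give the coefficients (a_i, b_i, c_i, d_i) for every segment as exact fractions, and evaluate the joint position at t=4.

  seg 0: a=5 b=-227/60 c=0 d=29/180
  seg 1: a=-2 b=17/30 c=29/20 d=-29/120
S(4) = -9/40

Δ: Δ0=-7/3, Δ1=5/2
row 1: diag=10, rhs=29; c'=1/5, d'=29/10
back: M1=29/10
M: M0=0, M1=29/10, M2=0
seg 0: a=5, c=M0/2=0, d=(M1−M0)/(6·3)=29/180, b=Δ0−h0·(2M0+M1)/6=-227/60
seg 1: a=-2, c=M1/2=29/20, d=(M2−M1)/(6·2)=-29/120, b=Δ1−h1·(2M1+M2)/6=17/30
t_q=4 → seg 1, τ=1; S=-2+17/30·τ+29/20·τ²+-29/120·τ³=-9/40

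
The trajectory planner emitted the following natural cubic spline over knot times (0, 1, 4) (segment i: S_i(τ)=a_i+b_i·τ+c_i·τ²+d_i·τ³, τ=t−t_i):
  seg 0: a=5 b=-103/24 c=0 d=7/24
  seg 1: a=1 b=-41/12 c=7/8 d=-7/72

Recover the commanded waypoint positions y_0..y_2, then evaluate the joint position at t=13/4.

y_0=5 y_1=1 y_2=-4
S(13/4) = -1723/512

y_0 = S_0(0) = a_0 = 5
y_1 = S_1(0) = a_1 = 1
y_2 = S_1(3) = -4
t_q=13/4 is in segment 1 (τ=9/4); S_1(τ)=-1723/512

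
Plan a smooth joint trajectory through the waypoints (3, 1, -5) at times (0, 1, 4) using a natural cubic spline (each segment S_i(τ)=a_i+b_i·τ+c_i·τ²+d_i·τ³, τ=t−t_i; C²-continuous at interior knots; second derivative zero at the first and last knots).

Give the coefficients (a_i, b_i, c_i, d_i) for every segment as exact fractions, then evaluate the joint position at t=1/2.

  seg 0: a=3 b=-2 c=0 d=0
  seg 1: a=1 b=-2 c=0 d=0
S(1/2) = 2

Δ: Δ0=-2, Δ1=-2
row 1: diag=8, rhs=0; c'=3/8, d'=0
back: M1=0
M: M0=0, M1=0, M2=0
seg 0: a=3, c=M0/2=0, d=(M1−M0)/(6·1)=0, b=Δ0−h0·(2M0+M1)/6=-2
seg 1: a=1, c=M1/2=0, d=(M2−M1)/(6·3)=0, b=Δ1−h1·(2M1+M2)/6=-2
t_q=1/2 → seg 0, τ=1/2; S=3+-2·τ+0·τ²+0·τ³=2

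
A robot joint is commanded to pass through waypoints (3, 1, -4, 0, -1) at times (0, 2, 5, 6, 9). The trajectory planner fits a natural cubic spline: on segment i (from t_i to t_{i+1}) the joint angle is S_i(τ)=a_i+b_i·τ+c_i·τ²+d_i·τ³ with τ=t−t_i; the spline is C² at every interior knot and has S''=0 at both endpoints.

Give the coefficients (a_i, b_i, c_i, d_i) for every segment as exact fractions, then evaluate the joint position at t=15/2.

Δ: Δ0=-1, Δ1=-5/3, Δ2=4, Δ3=-1/3
row 1: diag=10, rhs=-4; c'=3/10, d'=-2/5
row 2: denom=8−3·3/10=71/10; d'=(34−3·-2/5)/(71/10)=352/71
row 3: denom=8−1·10/71=558/71; d'=(-26−1·352/71)/(558/71)=-1099/279
back: M3=-1099/279
back: M2=352/71−10/71·-1099/279=1538/279
back: M1=-2/5−3/10·1538/279=-191/93
M: M0=0, M1=-191/93, M2=1538/279, M3=-1099/279, M4=0
seg 0: a=3, c=M0/2=0, d=(M1−M0)/(6·2)=-191/1116, b=Δ0−h0·(2M0+M1)/6=-88/279
seg 1: a=1, c=M1/2=-191/186, d=(M2−M1)/(6·3)=2111/5022, b=Δ1−h1·(2M1+M2)/6=-661/279
seg 2: a=-4, c=M2/2=769/279, d=(M3−M2)/(6·1)=-293/186, b=Δ2−h2·(2M2+M3)/6=1573/558
seg 3: a=0, c=M3/2=-1099/558, d=(M4−M3)/(6·3)=1099/5022, b=Δ3−h3·(2M3+M4)/6=1006/279
t_q=15/2 → seg 3, τ=3/2; S=0+1006/279·τ+-1099/558·τ²+1099/5022·τ³=851/496

  seg 0: a=3 b=-88/279 c=0 d=-191/1116
  seg 1: a=1 b=-661/279 c=-191/186 d=2111/5022
  seg 2: a=-4 b=1573/558 c=769/279 d=-293/186
  seg 3: a=0 b=1006/279 c=-1099/558 d=1099/5022
S(15/2) = 851/496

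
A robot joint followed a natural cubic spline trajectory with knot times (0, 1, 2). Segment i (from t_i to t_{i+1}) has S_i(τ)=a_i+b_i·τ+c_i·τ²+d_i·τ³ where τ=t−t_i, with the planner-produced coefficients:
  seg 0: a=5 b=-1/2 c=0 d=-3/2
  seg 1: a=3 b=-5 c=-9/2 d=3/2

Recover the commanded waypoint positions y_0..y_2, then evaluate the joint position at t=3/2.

y_0 = S_0(0) = a_0 = 5
y_1 = S_1(0) = a_1 = 3
y_2 = S_1(1) = -5
t_q=3/2 is in segment 1 (τ=1/2); S_1(τ)=-7/16

y_0=5 y_1=3 y_2=-5
S(3/2) = -7/16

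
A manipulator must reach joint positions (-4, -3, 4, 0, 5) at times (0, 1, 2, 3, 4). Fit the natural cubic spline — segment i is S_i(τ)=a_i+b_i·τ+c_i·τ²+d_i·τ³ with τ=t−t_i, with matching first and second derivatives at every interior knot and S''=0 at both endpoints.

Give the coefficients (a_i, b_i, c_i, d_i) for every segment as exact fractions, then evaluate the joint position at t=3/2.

  seg 0: a=-4 b=-87/56 c=0 d=143/56
  seg 1: a=-3 b=171/28 c=429/56 d=-379/56
  seg 2: a=4 b=9/8 c=-177/14 d=421/56
  seg 3: a=0 b=-45/28 c=555/56 d=-185/56
S(3/2) = 503/448

Δ: Δ0=1, Δ1=7, Δ2=-4, Δ3=5
row 1: diag=4, rhs=36; c'=1/4, d'=9
row 2: denom=4−1·1/4=15/4; d'=(-66−1·9)/(15/4)=-20
row 3: denom=4−1·4/15=56/15; d'=(54−1·-20)/(56/15)=555/28
back: M3=555/28
back: M2=-20−4/15·555/28=-177/7
back: M1=9−1/4·-177/7=429/28
M: M0=0, M1=429/28, M2=-177/7, M3=555/28, M4=0
seg 0: a=-4, c=M0/2=0, d=(M1−M0)/(6·1)=143/56, b=Δ0−h0·(2M0+M1)/6=-87/56
seg 1: a=-3, c=M1/2=429/56, d=(M2−M1)/(6·1)=-379/56, b=Δ1−h1·(2M1+M2)/6=171/28
seg 2: a=4, c=M2/2=-177/14, d=(M3−M2)/(6·1)=421/56, b=Δ2−h2·(2M2+M3)/6=9/8
seg 3: a=0, c=M3/2=555/56, d=(M4−M3)/(6·1)=-185/56, b=Δ3−h3·(2M3+M4)/6=-45/28
t_q=3/2 → seg 1, τ=1/2; S=-3+171/28·τ+429/56·τ²+-379/56·τ³=503/448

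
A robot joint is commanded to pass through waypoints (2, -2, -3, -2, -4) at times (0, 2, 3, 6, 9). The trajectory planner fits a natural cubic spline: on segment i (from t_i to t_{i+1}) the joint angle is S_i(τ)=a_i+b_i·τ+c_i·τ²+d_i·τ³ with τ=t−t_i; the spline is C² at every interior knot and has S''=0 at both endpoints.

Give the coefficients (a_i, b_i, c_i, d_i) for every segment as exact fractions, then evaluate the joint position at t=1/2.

Δ: Δ0=-2, Δ1=-1, Δ2=1/3, Δ3=-2/3
row 1: diag=6, rhs=6; c'=1/6, d'=1
row 2: denom=8−1·1/6=47/6; d'=(8−1·1)/(47/6)=42/47
row 3: denom=12−3·18/47=510/47; d'=(-6−3·42/47)/(510/47)=-4/5
back: M3=-4/5
back: M2=42/47−18/47·-4/5=6/5
back: M1=1−1/6·6/5=4/5
M: M0=0, M1=4/5, M2=6/5, M3=-4/5, M4=0
seg 0: a=2, c=M0/2=0, d=(M1−M0)/(6·2)=1/15, b=Δ0−h0·(2M0+M1)/6=-34/15
seg 1: a=-2, c=M1/2=2/5, d=(M2−M1)/(6·1)=1/15, b=Δ1−h1·(2M1+M2)/6=-22/15
seg 2: a=-3, c=M2/2=3/5, d=(M3−M2)/(6·3)=-1/9, b=Δ2−h2·(2M2+M3)/6=-7/15
seg 3: a=-2, c=M3/2=-2/5, d=(M4−M3)/(6·3)=2/45, b=Δ3−h3·(2M3+M4)/6=2/15
t_q=1/2 → seg 0, τ=1/2; S=2+-34/15·τ+0·τ²+1/15·τ³=7/8

  seg 0: a=2 b=-34/15 c=0 d=1/15
  seg 1: a=-2 b=-22/15 c=2/5 d=1/15
  seg 2: a=-3 b=-7/15 c=3/5 d=-1/9
  seg 3: a=-2 b=2/15 c=-2/5 d=2/45
S(1/2) = 7/8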